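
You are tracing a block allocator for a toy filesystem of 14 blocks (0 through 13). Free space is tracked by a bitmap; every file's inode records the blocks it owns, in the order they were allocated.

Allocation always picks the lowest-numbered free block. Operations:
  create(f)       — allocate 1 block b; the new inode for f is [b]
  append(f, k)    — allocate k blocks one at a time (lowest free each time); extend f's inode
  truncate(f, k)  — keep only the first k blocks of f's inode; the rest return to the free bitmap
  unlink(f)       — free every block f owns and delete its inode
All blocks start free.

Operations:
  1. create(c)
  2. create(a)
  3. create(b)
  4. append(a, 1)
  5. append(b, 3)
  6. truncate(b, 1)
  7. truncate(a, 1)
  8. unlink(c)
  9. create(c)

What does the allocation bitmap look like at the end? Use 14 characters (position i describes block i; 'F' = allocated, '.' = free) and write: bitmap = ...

create(c): bitmap=F............. | c=[0]
create(a): bitmap=FF............ | a=[1] c=[0]
create(b): bitmap=FFF........... | a=[1] b=[2] c=[0]
append(a, 1): bitmap=FFFF.......... | a=[1, 3] b=[2] c=[0]
append(b, 3): bitmap=FFFFFFF....... | a=[1, 3] b=[2, 4, 5, 6] c=[0]
truncate(b, 1): bitmap=FFFF.......... | a=[1, 3] b=[2] c=[0]
truncate(a, 1): bitmap=FFF........... | a=[1] b=[2] c=[0]
unlink(c): bitmap=.FF........... | a=[1] b=[2]
create(c): bitmap=FFF........... | a=[1] b=[2] c=[0]

bitmap = FFF...........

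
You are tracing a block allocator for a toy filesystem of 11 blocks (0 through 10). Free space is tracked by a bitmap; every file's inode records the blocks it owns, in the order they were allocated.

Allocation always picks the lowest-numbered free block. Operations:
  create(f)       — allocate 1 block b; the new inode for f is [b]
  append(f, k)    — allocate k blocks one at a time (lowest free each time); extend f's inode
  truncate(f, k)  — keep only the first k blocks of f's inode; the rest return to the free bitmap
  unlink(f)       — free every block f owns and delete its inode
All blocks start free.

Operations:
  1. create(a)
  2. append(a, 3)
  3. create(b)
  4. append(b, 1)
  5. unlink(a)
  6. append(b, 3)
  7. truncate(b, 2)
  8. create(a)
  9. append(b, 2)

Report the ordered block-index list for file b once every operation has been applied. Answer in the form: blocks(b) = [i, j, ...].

create(a): bitmap=F.......... | a=[0]
append(a, 3): bitmap=FFFF....... | a=[0, 1, 2, 3]
create(b): bitmap=FFFFF...... | a=[0, 1, 2, 3] b=[4]
append(b, 1): bitmap=FFFFFF..... | a=[0, 1, 2, 3] b=[4, 5]
unlink(a): bitmap=....FF..... | b=[4, 5]
append(b, 3): bitmap=FFF.FF..... | b=[4, 5, 0, 1, 2]
truncate(b, 2): bitmap=....FF..... | b=[4, 5]
create(a): bitmap=F...FF..... | a=[0] b=[4, 5]
append(b, 2): bitmap=FFF.FF..... | a=[0] b=[4, 5, 1, 2]

blocks(b) = [4, 5, 1, 2]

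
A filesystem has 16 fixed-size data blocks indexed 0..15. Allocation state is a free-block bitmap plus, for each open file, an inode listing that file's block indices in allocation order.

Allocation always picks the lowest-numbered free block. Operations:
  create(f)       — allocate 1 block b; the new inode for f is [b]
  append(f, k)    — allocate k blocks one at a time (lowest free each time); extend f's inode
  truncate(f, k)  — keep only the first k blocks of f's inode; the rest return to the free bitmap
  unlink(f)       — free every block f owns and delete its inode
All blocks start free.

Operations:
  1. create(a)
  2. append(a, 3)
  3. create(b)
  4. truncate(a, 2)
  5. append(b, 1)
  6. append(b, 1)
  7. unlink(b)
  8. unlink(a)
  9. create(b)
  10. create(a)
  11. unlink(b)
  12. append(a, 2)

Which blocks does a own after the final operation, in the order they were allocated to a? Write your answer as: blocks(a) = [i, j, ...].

create(a): bitmap=F............... | a=[0]
append(a, 3): bitmap=FFFF............ | a=[0, 1, 2, 3]
create(b): bitmap=FFFFF........... | a=[0, 1, 2, 3] b=[4]
truncate(a, 2): bitmap=FF..F........... | a=[0, 1] b=[4]
append(b, 1): bitmap=FFF.F........... | a=[0, 1] b=[4, 2]
append(b, 1): bitmap=FFFFF........... | a=[0, 1] b=[4, 2, 3]
unlink(b): bitmap=FF.............. | a=[0, 1]
unlink(a): bitmap=................ | 
create(b): bitmap=F............... | b=[0]
create(a): bitmap=FF.............. | a=[1] b=[0]
unlink(b): bitmap=.F.............. | a=[1]
append(a, 2): bitmap=FFF............. | a=[1, 0, 2]

blocks(a) = [1, 0, 2]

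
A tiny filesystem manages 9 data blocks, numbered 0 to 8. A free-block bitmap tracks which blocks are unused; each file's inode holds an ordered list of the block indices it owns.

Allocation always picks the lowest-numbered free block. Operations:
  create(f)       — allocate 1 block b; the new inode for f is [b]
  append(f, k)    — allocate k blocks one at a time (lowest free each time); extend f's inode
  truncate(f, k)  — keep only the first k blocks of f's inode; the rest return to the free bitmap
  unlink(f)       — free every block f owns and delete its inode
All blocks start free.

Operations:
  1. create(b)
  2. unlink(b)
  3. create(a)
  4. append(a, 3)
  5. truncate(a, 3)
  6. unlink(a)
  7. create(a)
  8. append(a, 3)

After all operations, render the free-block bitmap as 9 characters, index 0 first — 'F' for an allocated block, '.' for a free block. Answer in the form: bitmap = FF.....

bitmap = FFFF.....

create(b): bitmap=F........ | b=[0]
unlink(b): bitmap=......... | 
create(a): bitmap=F........ | a=[0]
append(a, 3): bitmap=FFFF..... | a=[0, 1, 2, 3]
truncate(a, 3): bitmap=FFF...... | a=[0, 1, 2]
unlink(a): bitmap=......... | 
create(a): bitmap=F........ | a=[0]
append(a, 3): bitmap=FFFF..... | a=[0, 1, 2, 3]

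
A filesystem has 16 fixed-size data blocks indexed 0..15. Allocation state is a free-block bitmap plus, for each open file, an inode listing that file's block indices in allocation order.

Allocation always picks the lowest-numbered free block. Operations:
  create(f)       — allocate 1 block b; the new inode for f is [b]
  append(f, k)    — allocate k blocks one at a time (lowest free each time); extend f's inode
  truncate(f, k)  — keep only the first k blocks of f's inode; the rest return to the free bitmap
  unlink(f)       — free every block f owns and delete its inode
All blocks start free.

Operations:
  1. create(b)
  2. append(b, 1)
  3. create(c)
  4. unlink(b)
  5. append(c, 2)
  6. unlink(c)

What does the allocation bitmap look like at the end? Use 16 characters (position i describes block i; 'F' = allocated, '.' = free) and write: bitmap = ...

create(b): bitmap=F............... | b=[0]
append(b, 1): bitmap=FF.............. | b=[0, 1]
create(c): bitmap=FFF............. | b=[0, 1] c=[2]
unlink(b): bitmap=..F............. | c=[2]
append(c, 2): bitmap=FFF............. | c=[2, 0, 1]
unlink(c): bitmap=................ | 

bitmap = ................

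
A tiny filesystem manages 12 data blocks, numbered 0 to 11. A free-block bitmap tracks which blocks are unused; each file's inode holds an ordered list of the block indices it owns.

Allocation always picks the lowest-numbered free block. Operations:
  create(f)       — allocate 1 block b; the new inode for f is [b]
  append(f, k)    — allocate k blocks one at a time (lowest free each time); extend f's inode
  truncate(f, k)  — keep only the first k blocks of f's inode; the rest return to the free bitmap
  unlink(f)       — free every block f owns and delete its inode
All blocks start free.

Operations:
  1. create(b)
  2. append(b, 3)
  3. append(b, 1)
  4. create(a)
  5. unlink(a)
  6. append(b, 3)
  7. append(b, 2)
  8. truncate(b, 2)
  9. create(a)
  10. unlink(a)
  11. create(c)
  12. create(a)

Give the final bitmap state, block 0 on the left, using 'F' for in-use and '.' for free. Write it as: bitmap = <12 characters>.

bitmap = FFFF........

create(b): bitmap=F........... | b=[0]
append(b, 3): bitmap=FFFF........ | b=[0, 1, 2, 3]
append(b, 1): bitmap=FFFFF....... | b=[0, 1, 2, 3, 4]
create(a): bitmap=FFFFFF...... | a=[5] b=[0, 1, 2, 3, 4]
unlink(a): bitmap=FFFFF....... | b=[0, 1, 2, 3, 4]
append(b, 3): bitmap=FFFFFFFF.... | b=[0, 1, 2, 3, 4, 5, 6, 7]
append(b, 2): bitmap=FFFFFFFFFF.. | b=[0, 1, 2, 3, 4, 5, 6, 7, 8, 9]
truncate(b, 2): bitmap=FF.......... | b=[0, 1]
create(a): bitmap=FFF......... | a=[2] b=[0, 1]
unlink(a): bitmap=FF.......... | b=[0, 1]
create(c): bitmap=FFF......... | b=[0, 1] c=[2]
create(a): bitmap=FFFF........ | a=[3] b=[0, 1] c=[2]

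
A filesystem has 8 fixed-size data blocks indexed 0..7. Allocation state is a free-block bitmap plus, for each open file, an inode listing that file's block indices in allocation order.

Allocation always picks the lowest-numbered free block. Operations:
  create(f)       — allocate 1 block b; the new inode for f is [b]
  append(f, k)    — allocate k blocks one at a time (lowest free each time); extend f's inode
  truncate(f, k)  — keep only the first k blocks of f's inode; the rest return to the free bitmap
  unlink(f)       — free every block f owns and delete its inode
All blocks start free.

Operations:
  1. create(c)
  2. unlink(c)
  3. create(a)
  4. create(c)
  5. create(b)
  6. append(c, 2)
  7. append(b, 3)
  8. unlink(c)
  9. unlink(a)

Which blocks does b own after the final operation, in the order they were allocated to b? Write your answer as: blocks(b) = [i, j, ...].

blocks(b) = [2, 5, 6, 7]

[1] create(c) — c=0 (map F.......)
[2] unlink(c) —  (map ........)
[3] create(a) — a=0 (map F.......)
[4] create(c) — a=0 c=1 (map FF......)
[5] create(b) — a=0 b=2 c=1 (map FFF.....)
[6] append(c, 2) — a=0 b=2 c=1,3,4 (map FFFFF...)
[7] append(b, 3) — a=0 b=2,5,6,7 c=1,3,4 (map FFFFFFFF)
[8] unlink(c) — a=0 b=2,5,6,7 (map F.F..FFF)
[9] unlink(a) — b=2,5,6,7 (map ..F..FFF)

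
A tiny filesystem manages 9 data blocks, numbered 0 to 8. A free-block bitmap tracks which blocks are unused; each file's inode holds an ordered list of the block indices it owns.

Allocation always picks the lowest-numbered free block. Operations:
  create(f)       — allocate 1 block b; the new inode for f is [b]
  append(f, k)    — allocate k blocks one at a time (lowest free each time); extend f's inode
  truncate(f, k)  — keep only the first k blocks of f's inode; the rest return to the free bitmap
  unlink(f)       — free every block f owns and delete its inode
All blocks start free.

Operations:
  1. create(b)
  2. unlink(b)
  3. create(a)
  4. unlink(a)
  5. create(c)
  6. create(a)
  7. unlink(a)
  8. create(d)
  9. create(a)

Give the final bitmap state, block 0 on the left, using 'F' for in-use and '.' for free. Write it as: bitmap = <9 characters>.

create(b): bitmap=F........ | b=[0]
unlink(b): bitmap=......... | 
create(a): bitmap=F........ | a=[0]
unlink(a): bitmap=......... | 
create(c): bitmap=F........ | c=[0]
create(a): bitmap=FF....... | a=[1] c=[0]
unlink(a): bitmap=F........ | c=[0]
create(d): bitmap=FF....... | c=[0] d=[1]
create(a): bitmap=FFF...... | a=[2] c=[0] d=[1]

bitmap = FFF......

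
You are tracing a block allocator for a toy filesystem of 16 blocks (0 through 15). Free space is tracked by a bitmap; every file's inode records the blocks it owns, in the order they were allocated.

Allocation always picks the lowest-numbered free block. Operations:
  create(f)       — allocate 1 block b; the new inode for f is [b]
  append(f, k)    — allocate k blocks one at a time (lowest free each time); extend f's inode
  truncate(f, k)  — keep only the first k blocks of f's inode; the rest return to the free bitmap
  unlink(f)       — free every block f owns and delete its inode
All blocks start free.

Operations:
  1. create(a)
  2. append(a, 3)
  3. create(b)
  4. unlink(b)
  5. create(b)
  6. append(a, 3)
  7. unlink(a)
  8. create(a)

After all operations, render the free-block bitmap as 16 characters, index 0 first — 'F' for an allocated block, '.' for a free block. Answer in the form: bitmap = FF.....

[1] create(a) — a=0 (map F...............)
[2] append(a, 3) — a=0,1,2,3 (map FFFF............)
[3] create(b) — a=0,1,2,3 b=4 (map FFFFF...........)
[4] unlink(b) — a=0,1,2,3 (map FFFF............)
[5] create(b) — a=0,1,2,3 b=4 (map FFFFF...........)
[6] append(a, 3) — a=0,1,2,3,5,6,7 b=4 (map FFFFFFFF........)
[7] unlink(a) — b=4 (map ....F...........)
[8] create(a) — a=0 b=4 (map F...F...........)

bitmap = F...F...........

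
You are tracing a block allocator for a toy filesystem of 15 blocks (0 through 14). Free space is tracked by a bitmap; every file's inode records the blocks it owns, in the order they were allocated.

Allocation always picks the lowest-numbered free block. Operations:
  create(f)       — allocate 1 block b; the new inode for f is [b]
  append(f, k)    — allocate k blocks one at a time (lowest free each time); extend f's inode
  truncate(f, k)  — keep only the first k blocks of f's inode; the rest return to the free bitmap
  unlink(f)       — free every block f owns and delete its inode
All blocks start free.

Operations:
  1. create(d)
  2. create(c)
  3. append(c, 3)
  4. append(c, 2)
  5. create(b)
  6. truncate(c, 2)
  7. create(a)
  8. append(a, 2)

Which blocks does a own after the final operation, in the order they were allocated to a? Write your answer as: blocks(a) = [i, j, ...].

after create(d) → d:[0]  free=[F..............]
after create(c) → c:[1], d:[0]  free=[FF.............]
after append(c, 3) → c:[1, 2, 3, 4], d:[0]  free=[FFFFF..........]
after append(c, 2) → c:[1, 2, 3, 4, 5, 6], d:[0]  free=[FFFFFFF........]
after create(b) → b:[7], c:[1, 2, 3, 4, 5, 6], d:[0]  free=[FFFFFFFF.......]
after truncate(c, 2) → b:[7], c:[1, 2], d:[0]  free=[FFF....F.......]
after create(a) → a:[3], b:[7], c:[1, 2], d:[0]  free=[FFFF...F.......]
after append(a, 2) → a:[3, 4, 5], b:[7], c:[1, 2], d:[0]  free=[FFFFFF.F.......]

blocks(a) = [3, 4, 5]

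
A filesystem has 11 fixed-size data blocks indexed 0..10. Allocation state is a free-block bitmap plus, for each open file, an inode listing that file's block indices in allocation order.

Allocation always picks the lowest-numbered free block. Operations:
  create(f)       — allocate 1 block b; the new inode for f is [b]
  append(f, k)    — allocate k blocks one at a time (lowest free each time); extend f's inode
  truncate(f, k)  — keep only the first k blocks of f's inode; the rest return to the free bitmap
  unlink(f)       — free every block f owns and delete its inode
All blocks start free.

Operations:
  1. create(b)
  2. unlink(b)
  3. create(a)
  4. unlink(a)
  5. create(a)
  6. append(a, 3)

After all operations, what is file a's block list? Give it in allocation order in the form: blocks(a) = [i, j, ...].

[1] create(b) — b=0 (map F..........)
[2] unlink(b) —  (map ...........)
[3] create(a) — a=0 (map F..........)
[4] unlink(a) —  (map ...........)
[5] create(a) — a=0 (map F..........)
[6] append(a, 3) — a=0,1,2,3 (map FFFF.......)

blocks(a) = [0, 1, 2, 3]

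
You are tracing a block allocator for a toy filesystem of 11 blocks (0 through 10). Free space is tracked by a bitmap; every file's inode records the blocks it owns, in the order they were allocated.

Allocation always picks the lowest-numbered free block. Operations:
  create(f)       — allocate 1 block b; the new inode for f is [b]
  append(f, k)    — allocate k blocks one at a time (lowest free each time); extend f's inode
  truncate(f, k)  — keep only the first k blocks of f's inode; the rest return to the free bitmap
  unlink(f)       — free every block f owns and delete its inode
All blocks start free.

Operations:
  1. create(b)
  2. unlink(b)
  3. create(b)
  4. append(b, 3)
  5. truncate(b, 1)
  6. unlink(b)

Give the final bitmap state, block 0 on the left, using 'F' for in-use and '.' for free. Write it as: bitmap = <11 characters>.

after create(b) → b:[0]  free=[F..........]
after unlink(b) →   free=[...........]
after create(b) → b:[0]  free=[F..........]
after append(b, 3) → b:[0, 1, 2, 3]  free=[FFFF.......]
after truncate(b, 1) → b:[0]  free=[F..........]
after unlink(b) →   free=[...........]

bitmap = ...........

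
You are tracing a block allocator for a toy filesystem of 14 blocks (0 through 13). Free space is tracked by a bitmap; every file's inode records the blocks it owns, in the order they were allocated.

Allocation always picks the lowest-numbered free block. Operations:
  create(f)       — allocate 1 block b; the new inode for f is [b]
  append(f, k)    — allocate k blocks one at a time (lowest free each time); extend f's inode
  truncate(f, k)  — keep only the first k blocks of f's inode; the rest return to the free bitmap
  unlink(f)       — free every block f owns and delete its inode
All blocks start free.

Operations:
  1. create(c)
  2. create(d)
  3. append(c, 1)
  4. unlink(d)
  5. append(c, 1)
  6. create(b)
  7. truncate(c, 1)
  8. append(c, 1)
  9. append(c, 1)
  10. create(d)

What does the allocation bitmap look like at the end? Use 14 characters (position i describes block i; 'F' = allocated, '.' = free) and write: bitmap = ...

after create(c) → c:[0]  free=[F.............]
after create(d) → c:[0], d:[1]  free=[FF............]
after append(c, 1) → c:[0, 2], d:[1]  free=[FFF...........]
after unlink(d) → c:[0, 2]  free=[F.F...........]
after append(c, 1) → c:[0, 2, 1]  free=[FFF...........]
after create(b) → b:[3], c:[0, 2, 1]  free=[FFFF..........]
after truncate(c, 1) → b:[3], c:[0]  free=[F..F..........]
after append(c, 1) → b:[3], c:[0, 1]  free=[FF.F..........]
after append(c, 1) → b:[3], c:[0, 1, 2]  free=[FFFF..........]
after create(d) → b:[3], c:[0, 1, 2], d:[4]  free=[FFFFF.........]

bitmap = FFFFF.........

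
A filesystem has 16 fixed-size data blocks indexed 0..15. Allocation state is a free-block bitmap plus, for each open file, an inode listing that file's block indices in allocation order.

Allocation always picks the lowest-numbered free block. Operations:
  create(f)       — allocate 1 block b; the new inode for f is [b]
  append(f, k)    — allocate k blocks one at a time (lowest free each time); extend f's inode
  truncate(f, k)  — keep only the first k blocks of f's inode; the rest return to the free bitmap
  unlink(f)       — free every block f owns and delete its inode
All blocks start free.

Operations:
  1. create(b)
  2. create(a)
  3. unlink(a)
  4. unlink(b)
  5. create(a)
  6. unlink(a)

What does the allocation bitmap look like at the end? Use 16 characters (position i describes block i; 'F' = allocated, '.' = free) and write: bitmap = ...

bitmap = ................

  1. create(b)  ⇒  F...............  {b→[0]}
  2. create(a)  ⇒  FF..............  {a→[1]; b→[0]}
  3. unlink(a)  ⇒  F...............  {b→[0]}
  4. unlink(b)  ⇒  ................  {}
  5. create(a)  ⇒  F...............  {a→[0]}
  6. unlink(a)  ⇒  ................  {}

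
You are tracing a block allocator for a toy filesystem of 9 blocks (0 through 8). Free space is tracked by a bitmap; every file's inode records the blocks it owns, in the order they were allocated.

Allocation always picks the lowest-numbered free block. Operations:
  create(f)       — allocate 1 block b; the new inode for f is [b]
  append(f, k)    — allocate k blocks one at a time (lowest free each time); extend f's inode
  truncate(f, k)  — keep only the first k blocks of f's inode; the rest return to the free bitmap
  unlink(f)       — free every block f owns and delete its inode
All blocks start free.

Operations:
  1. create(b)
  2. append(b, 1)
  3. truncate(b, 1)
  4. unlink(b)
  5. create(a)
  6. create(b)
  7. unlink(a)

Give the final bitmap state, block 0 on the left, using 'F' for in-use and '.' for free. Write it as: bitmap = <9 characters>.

create(b): bitmap=F........ | b=[0]
append(b, 1): bitmap=FF....... | b=[0, 1]
truncate(b, 1): bitmap=F........ | b=[0]
unlink(b): bitmap=......... | 
create(a): bitmap=F........ | a=[0]
create(b): bitmap=FF....... | a=[0] b=[1]
unlink(a): bitmap=.F....... | b=[1]

bitmap = .F.......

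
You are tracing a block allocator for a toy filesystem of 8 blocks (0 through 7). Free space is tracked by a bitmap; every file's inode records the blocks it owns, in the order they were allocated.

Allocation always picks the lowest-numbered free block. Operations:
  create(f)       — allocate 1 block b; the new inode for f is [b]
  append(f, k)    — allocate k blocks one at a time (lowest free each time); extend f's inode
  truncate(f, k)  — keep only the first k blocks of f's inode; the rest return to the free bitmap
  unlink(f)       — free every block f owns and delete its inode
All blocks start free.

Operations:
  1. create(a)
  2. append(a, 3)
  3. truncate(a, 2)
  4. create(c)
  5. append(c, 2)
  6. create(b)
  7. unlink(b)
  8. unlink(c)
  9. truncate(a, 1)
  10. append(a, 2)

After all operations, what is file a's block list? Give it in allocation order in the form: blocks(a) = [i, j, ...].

blocks(a) = [0, 1, 2]

[1] create(a) — a=0 (map F.......)
[2] append(a, 3) — a=0,1,2,3 (map FFFF....)
[3] truncate(a, 2) — a=0,1 (map FF......)
[4] create(c) — a=0,1 c=2 (map FFF.....)
[5] append(c, 2) — a=0,1 c=2,3,4 (map FFFFF...)
[6] create(b) — a=0,1 b=5 c=2,3,4 (map FFFFFF..)
[7] unlink(b) — a=0,1 c=2,3,4 (map FFFFF...)
[8] unlink(c) — a=0,1 (map FF......)
[9] truncate(a, 1) — a=0 (map F.......)
[10] append(a, 2) — a=0,1,2 (map FFF.....)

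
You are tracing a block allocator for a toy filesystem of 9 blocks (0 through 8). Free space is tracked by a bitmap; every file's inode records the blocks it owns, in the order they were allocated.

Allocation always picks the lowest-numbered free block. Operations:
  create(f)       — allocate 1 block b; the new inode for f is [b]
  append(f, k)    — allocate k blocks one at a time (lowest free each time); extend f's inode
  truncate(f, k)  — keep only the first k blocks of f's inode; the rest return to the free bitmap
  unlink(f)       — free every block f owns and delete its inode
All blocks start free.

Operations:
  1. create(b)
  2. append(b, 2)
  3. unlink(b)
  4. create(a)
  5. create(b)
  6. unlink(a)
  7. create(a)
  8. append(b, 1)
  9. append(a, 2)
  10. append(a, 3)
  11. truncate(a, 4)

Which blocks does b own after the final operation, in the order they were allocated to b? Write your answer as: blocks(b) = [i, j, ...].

blocks(b) = [1, 2]

after create(b) → b:[0]  free=[F........]
after append(b, 2) → b:[0, 1, 2]  free=[FFF......]
after unlink(b) →   free=[.........]
after create(a) → a:[0]  free=[F........]
after create(b) → a:[0], b:[1]  free=[FF.......]
after unlink(a) → b:[1]  free=[.F.......]
after create(a) → a:[0], b:[1]  free=[FF.......]
after append(b, 1) → a:[0], b:[1, 2]  free=[FFF......]
after append(a, 2) → a:[0, 3, 4], b:[1, 2]  free=[FFFFF....]
after append(a, 3) → a:[0, 3, 4, 5, 6, 7], b:[1, 2]  free=[FFFFFFFF.]
after truncate(a, 4) → a:[0, 3, 4, 5], b:[1, 2]  free=[FFFFFF...]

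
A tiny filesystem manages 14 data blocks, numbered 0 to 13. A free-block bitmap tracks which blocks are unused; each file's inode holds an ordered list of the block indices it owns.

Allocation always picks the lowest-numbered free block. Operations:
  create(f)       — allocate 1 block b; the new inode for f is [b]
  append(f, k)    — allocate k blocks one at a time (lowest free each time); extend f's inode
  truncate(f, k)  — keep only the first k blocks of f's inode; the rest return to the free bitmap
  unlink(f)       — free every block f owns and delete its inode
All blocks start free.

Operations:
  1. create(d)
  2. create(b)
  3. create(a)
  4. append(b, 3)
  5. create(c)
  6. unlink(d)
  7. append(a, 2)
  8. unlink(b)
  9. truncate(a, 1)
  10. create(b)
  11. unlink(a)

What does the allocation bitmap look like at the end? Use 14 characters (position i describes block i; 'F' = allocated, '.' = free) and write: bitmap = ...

  1. create(d)  ⇒  F.............  {d→[0]}
  2. create(b)  ⇒  FF............  {b→[1]; d→[0]}
  3. create(a)  ⇒  FFF...........  {a→[2]; b→[1]; d→[0]}
  4. append(b, 3)  ⇒  FFFFFF........  {a→[2]; b→[1, 3, 4, 5]; d→[0]}
  5. create(c)  ⇒  FFFFFFF.......  {a→[2]; b→[1, 3, 4, 5]; c→[6]; d→[0]}
  6. unlink(d)  ⇒  .FFFFFF.......  {a→[2]; b→[1, 3, 4, 5]; c→[6]}
  7. append(a, 2)  ⇒  FFFFFFFF......  {a→[2, 0, 7]; b→[1, 3, 4, 5]; c→[6]}
  8. unlink(b)  ⇒  F.F...FF......  {a→[2, 0, 7]; c→[6]}
  9. truncate(a, 1)  ⇒  ..F...F.......  {a→[2]; c→[6]}
  10. create(b)  ⇒  F.F...F.......  {a→[2]; b→[0]; c→[6]}
  11. unlink(a)  ⇒  F.....F.......  {b→[0]; c→[6]}

bitmap = F.....F.......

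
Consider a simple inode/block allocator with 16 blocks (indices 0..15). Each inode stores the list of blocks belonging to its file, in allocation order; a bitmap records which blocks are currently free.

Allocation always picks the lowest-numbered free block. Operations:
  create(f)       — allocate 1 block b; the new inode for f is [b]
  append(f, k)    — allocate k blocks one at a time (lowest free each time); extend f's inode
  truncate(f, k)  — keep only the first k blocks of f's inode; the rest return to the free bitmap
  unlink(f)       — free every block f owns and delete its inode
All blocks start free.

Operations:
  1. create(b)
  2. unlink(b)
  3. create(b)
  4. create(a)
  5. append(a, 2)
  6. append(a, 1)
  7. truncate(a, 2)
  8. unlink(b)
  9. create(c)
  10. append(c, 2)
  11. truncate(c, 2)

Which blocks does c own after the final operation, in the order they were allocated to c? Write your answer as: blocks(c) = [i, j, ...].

[1] create(b) — b=0 (map F...............)
[2] unlink(b) —  (map ................)
[3] create(b) — b=0 (map F...............)
[4] create(a) — a=1 b=0 (map FF..............)
[5] append(a, 2) — a=1,2,3 b=0 (map FFFF............)
[6] append(a, 1) — a=1,2,3,4 b=0 (map FFFFF...........)
[7] truncate(a, 2) — a=1,2 b=0 (map FFF.............)
[8] unlink(b) — a=1,2 (map .FF.............)
[9] create(c) — a=1,2 c=0 (map FFF.............)
[10] append(c, 2) — a=1,2 c=0,3,4 (map FFFFF...........)
[11] truncate(c, 2) — a=1,2 c=0,3 (map FFFF............)

blocks(c) = [0, 3]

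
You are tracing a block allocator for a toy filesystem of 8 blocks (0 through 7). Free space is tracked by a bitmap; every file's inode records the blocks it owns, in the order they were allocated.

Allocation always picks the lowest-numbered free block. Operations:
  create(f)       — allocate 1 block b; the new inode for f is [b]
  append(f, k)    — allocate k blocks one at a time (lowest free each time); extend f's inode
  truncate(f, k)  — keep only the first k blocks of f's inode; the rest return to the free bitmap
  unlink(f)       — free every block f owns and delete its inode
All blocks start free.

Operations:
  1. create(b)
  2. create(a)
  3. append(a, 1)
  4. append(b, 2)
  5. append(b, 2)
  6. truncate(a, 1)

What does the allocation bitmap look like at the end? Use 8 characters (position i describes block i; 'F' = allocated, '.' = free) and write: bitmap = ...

bitmap = FF.FFFF.

after create(b) → b:[0]  free=[F.......]
after create(a) → a:[1], b:[0]  free=[FF......]
after append(a, 1) → a:[1, 2], b:[0]  free=[FFF.....]
after append(b, 2) → a:[1, 2], b:[0, 3, 4]  free=[FFFFF...]
after append(b, 2) → a:[1, 2], b:[0, 3, 4, 5, 6]  free=[FFFFFFF.]
after truncate(a, 1) → a:[1], b:[0, 3, 4, 5, 6]  free=[FF.FFFF.]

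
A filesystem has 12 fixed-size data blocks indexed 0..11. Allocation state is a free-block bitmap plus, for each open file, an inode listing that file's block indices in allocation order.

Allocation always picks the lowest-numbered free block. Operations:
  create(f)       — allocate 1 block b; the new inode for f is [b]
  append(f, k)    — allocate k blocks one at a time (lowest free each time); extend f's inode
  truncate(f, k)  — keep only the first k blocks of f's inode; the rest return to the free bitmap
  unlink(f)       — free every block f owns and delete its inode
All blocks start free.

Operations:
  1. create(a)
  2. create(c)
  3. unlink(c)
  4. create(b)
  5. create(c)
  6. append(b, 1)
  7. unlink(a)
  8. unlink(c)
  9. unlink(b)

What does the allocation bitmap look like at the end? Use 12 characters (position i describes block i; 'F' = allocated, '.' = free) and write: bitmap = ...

bitmap = ............

after create(a) → a:[0]  free=[F...........]
after create(c) → a:[0], c:[1]  free=[FF..........]
after unlink(c) → a:[0]  free=[F...........]
after create(b) → a:[0], b:[1]  free=[FF..........]
after create(c) → a:[0], b:[1], c:[2]  free=[FFF.........]
after append(b, 1) → a:[0], b:[1, 3], c:[2]  free=[FFFF........]
after unlink(a) → b:[1, 3], c:[2]  free=[.FFF........]
after unlink(c) → b:[1, 3]  free=[.F.F........]
after unlink(b) →   free=[............]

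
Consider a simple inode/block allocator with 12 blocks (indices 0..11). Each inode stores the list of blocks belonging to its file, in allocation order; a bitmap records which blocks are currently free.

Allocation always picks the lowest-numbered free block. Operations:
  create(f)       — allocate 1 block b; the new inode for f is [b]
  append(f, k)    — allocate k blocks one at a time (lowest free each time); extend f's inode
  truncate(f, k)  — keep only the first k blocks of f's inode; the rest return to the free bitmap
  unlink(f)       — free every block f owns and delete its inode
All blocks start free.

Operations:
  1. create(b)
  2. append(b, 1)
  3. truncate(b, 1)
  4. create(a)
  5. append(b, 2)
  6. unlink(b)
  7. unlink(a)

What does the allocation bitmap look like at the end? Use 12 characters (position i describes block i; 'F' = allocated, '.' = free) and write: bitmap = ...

bitmap = ............

[1] create(b) — b=0 (map F...........)
[2] append(b, 1) — b=0,1 (map FF..........)
[3] truncate(b, 1) — b=0 (map F...........)
[4] create(a) — a=1 b=0 (map FF..........)
[5] append(b, 2) — a=1 b=0,2,3 (map FFFF........)
[6] unlink(b) — a=1 (map .F..........)
[7] unlink(a) —  (map ............)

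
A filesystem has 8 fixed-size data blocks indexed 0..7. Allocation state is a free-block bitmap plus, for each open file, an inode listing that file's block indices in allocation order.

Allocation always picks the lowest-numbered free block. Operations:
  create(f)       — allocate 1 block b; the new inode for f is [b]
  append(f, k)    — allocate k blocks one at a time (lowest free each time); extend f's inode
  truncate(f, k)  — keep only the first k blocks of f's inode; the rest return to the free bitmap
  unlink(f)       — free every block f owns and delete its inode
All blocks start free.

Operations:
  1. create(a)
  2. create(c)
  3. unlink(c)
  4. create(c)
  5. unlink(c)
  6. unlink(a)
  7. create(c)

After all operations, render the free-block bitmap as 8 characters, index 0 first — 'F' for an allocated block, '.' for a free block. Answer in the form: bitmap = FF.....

bitmap = F.......

[1] create(a) — a=0 (map F.......)
[2] create(c) — a=0 c=1 (map FF......)
[3] unlink(c) — a=0 (map F.......)
[4] create(c) — a=0 c=1 (map FF......)
[5] unlink(c) — a=0 (map F.......)
[6] unlink(a) —  (map ........)
[7] create(c) — c=0 (map F.......)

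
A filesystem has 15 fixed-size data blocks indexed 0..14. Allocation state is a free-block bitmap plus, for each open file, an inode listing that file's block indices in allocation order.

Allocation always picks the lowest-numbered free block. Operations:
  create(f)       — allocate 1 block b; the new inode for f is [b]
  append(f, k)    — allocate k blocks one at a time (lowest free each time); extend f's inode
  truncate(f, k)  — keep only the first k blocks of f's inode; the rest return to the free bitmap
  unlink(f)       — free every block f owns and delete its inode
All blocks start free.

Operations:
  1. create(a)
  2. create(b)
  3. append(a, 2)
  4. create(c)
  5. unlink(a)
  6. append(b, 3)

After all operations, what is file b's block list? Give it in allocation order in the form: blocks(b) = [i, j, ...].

blocks(b) = [1, 0, 2, 3]

[1] create(a) — a=0 (map F..............)
[2] create(b) — a=0 b=1 (map FF.............)
[3] append(a, 2) — a=0,2,3 b=1 (map FFFF...........)
[4] create(c) — a=0,2,3 b=1 c=4 (map FFFFF..........)
[5] unlink(a) — b=1 c=4 (map .F..F..........)
[6] append(b, 3) — b=1,0,2,3 c=4 (map FFFFF..........)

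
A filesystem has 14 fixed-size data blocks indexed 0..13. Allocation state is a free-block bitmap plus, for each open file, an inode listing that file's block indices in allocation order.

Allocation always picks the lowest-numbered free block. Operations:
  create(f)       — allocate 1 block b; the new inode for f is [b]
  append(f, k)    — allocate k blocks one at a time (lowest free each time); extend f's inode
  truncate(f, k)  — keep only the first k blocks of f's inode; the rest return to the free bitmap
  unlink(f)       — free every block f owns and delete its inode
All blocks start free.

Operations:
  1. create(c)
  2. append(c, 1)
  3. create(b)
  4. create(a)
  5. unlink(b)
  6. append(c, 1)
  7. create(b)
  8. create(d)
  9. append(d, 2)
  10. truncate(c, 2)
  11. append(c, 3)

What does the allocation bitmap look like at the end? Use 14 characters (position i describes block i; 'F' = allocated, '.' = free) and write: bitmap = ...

bitmap = FFFFFFFFFF....

  1. create(c)  ⇒  F.............  {c→[0]}
  2. append(c, 1)  ⇒  FF............  {c→[0, 1]}
  3. create(b)  ⇒  FFF...........  {b→[2]; c→[0, 1]}
  4. create(a)  ⇒  FFFF..........  {a→[3]; b→[2]; c→[0, 1]}
  5. unlink(b)  ⇒  FF.F..........  {a→[3]; c→[0, 1]}
  6. append(c, 1)  ⇒  FFFF..........  {a→[3]; c→[0, 1, 2]}
  7. create(b)  ⇒  FFFFF.........  {a→[3]; b→[4]; c→[0, 1, 2]}
  8. create(d)  ⇒  FFFFFF........  {a→[3]; b→[4]; c→[0, 1, 2]; d→[5]}
  9. append(d, 2)  ⇒  FFFFFFFF......  {a→[3]; b→[4]; c→[0, 1, 2]; d→[5, 6, 7]}
  10. truncate(c, 2)  ⇒  FF.FFFFF......  {a→[3]; b→[4]; c→[0, 1]; d→[5, 6, 7]}
  11. append(c, 3)  ⇒  FFFFFFFFFF....  {a→[3]; b→[4]; c→[0, 1, 2, 8, 9]; d→[5, 6, 7]}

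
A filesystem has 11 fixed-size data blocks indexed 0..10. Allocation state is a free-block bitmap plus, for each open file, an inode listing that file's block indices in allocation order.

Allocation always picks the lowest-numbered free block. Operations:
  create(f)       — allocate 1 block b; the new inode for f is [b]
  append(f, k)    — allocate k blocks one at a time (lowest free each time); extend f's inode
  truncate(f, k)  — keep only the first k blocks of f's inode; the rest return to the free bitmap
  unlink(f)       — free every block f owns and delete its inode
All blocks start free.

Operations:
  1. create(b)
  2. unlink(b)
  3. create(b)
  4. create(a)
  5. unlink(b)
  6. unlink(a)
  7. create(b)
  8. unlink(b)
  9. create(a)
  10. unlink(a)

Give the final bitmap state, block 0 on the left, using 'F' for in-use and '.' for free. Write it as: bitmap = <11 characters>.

  1. create(b)  ⇒  F..........  {b→[0]}
  2. unlink(b)  ⇒  ...........  {}
  3. create(b)  ⇒  F..........  {b→[0]}
  4. create(a)  ⇒  FF.........  {a→[1]; b→[0]}
  5. unlink(b)  ⇒  .F.........  {a→[1]}
  6. unlink(a)  ⇒  ...........  {}
  7. create(b)  ⇒  F..........  {b→[0]}
  8. unlink(b)  ⇒  ...........  {}
  9. create(a)  ⇒  F..........  {a→[0]}
  10. unlink(a)  ⇒  ...........  {}

bitmap = ...........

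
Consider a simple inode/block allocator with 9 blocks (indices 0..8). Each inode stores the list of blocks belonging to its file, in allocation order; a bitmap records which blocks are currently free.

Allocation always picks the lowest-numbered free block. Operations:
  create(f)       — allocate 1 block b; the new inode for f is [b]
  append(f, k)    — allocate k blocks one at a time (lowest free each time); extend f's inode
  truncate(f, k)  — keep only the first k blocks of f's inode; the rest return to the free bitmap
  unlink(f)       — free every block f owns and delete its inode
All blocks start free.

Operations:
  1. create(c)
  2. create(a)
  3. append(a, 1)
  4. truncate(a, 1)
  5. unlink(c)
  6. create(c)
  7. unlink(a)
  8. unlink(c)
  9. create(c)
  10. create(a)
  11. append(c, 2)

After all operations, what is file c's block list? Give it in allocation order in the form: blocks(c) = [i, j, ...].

blocks(c) = [0, 2, 3]

[1] create(c) — c=0 (map F........)
[2] create(a) — a=1 c=0 (map FF.......)
[3] append(a, 1) — a=1,2 c=0 (map FFF......)
[4] truncate(a, 1) — a=1 c=0 (map FF.......)
[5] unlink(c) — a=1 (map .F.......)
[6] create(c) — a=1 c=0 (map FF.......)
[7] unlink(a) — c=0 (map F........)
[8] unlink(c) —  (map .........)
[9] create(c) — c=0 (map F........)
[10] create(a) — a=1 c=0 (map FF.......)
[11] append(c, 2) — a=1 c=0,2,3 (map FFFF.....)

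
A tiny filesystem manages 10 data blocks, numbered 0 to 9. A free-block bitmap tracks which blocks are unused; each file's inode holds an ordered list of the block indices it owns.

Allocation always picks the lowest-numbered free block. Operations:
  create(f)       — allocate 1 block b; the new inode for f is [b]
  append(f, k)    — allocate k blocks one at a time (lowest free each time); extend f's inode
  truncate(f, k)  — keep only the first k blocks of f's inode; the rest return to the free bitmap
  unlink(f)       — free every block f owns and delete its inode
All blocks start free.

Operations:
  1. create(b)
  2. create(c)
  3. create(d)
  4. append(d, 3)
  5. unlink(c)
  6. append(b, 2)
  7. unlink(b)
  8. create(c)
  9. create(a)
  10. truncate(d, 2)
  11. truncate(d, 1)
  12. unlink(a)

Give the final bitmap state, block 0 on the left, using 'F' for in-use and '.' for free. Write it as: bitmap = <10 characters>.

  1. create(b)  ⇒  F.........  {b→[0]}
  2. create(c)  ⇒  FF........  {b→[0]; c→[1]}
  3. create(d)  ⇒  FFF.......  {b→[0]; c→[1]; d→[2]}
  4. append(d, 3)  ⇒  FFFFFF....  {b→[0]; c→[1]; d→[2, 3, 4, 5]}
  5. unlink(c)  ⇒  F.FFFF....  {b→[0]; d→[2, 3, 4, 5]}
  6. append(b, 2)  ⇒  FFFFFFF...  {b→[0, 1, 6]; d→[2, 3, 4, 5]}
  7. unlink(b)  ⇒  ..FFFF....  {d→[2, 3, 4, 5]}
  8. create(c)  ⇒  F.FFFF....  {c→[0]; d→[2, 3, 4, 5]}
  9. create(a)  ⇒  FFFFFF....  {a→[1]; c→[0]; d→[2, 3, 4, 5]}
  10. truncate(d, 2)  ⇒  FFFF......  {a→[1]; c→[0]; d→[2, 3]}
  11. truncate(d, 1)  ⇒  FFF.......  {a→[1]; c→[0]; d→[2]}
  12. unlink(a)  ⇒  F.F.......  {c→[0]; d→[2]}

bitmap = F.F.......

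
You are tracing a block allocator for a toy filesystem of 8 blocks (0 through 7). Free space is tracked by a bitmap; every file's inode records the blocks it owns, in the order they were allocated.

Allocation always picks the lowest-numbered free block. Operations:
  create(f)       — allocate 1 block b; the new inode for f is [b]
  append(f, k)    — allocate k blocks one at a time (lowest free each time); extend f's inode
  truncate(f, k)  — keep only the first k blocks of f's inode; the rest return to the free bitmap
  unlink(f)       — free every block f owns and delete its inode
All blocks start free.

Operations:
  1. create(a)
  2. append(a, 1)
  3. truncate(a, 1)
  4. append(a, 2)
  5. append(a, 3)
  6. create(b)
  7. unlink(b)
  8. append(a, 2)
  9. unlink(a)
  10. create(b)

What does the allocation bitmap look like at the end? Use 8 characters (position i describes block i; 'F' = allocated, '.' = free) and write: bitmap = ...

bitmap = F.......

[1] create(a) — a=0 (map F.......)
[2] append(a, 1) — a=0,1 (map FF......)
[3] truncate(a, 1) — a=0 (map F.......)
[4] append(a, 2) — a=0,1,2 (map FFF.....)
[5] append(a, 3) — a=0,1,2,3,4,5 (map FFFFFF..)
[6] create(b) — a=0,1,2,3,4,5 b=6 (map FFFFFFF.)
[7] unlink(b) — a=0,1,2,3,4,5 (map FFFFFF..)
[8] append(a, 2) — a=0,1,2,3,4,5,6,7 (map FFFFFFFF)
[9] unlink(a) —  (map ........)
[10] create(b) — b=0 (map F.......)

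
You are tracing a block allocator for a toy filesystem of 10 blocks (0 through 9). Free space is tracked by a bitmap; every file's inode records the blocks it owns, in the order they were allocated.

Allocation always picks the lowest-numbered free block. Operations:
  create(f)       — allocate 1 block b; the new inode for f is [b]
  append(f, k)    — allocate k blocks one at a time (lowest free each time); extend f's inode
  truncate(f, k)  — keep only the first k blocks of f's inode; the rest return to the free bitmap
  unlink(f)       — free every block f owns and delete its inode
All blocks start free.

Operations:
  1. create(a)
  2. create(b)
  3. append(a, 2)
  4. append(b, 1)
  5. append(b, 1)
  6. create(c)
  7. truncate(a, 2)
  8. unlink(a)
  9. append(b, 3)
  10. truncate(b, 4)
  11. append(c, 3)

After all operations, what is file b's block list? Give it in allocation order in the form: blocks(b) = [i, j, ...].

create(a): bitmap=F......... | a=[0]
create(b): bitmap=FF........ | a=[0] b=[1]
append(a, 2): bitmap=FFFF...... | a=[0, 2, 3] b=[1]
append(b, 1): bitmap=FFFFF..... | a=[0, 2, 3] b=[1, 4]
append(b, 1): bitmap=FFFFFF.... | a=[0, 2, 3] b=[1, 4, 5]
create(c): bitmap=FFFFFFF... | a=[0, 2, 3] b=[1, 4, 5] c=[6]
truncate(a, 2): bitmap=FFF.FFF... | a=[0, 2] b=[1, 4, 5] c=[6]
unlink(a): bitmap=.F..FFF... | b=[1, 4, 5] c=[6]
append(b, 3): bitmap=FFFFFFF... | b=[1, 4, 5, 0, 2, 3] c=[6]
truncate(b, 4): bitmap=FF..FFF... | b=[1, 4, 5, 0] c=[6]
append(c, 3): bitmap=FFFFFFFF.. | b=[1, 4, 5, 0] c=[6, 2, 3, 7]

blocks(b) = [1, 4, 5, 0]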